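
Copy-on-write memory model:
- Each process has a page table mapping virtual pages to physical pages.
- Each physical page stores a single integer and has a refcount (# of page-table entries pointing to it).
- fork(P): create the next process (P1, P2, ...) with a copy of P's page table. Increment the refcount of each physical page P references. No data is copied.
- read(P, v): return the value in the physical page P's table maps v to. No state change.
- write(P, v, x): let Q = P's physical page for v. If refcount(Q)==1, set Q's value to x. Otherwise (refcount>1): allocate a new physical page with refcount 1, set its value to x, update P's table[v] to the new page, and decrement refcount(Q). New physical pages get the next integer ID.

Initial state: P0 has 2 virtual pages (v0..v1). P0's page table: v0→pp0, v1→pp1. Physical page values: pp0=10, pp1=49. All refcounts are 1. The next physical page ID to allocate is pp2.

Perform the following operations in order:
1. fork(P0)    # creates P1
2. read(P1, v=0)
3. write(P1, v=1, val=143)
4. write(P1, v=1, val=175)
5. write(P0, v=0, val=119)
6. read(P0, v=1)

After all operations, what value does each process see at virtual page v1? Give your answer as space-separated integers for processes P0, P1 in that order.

Op 1: fork(P0) -> P1. 2 ppages; refcounts: pp0:2 pp1:2
Op 2: read(P1, v0) -> 10. No state change.
Op 3: write(P1, v1, 143). refcount(pp1)=2>1 -> COPY to pp2. 3 ppages; refcounts: pp0:2 pp1:1 pp2:1
Op 4: write(P1, v1, 175). refcount(pp2)=1 -> write in place. 3 ppages; refcounts: pp0:2 pp1:1 pp2:1
Op 5: write(P0, v0, 119). refcount(pp0)=2>1 -> COPY to pp3. 4 ppages; refcounts: pp0:1 pp1:1 pp2:1 pp3:1
Op 6: read(P0, v1) -> 49. No state change.
P0: v1 -> pp1 = 49
P1: v1 -> pp2 = 175

Answer: 49 175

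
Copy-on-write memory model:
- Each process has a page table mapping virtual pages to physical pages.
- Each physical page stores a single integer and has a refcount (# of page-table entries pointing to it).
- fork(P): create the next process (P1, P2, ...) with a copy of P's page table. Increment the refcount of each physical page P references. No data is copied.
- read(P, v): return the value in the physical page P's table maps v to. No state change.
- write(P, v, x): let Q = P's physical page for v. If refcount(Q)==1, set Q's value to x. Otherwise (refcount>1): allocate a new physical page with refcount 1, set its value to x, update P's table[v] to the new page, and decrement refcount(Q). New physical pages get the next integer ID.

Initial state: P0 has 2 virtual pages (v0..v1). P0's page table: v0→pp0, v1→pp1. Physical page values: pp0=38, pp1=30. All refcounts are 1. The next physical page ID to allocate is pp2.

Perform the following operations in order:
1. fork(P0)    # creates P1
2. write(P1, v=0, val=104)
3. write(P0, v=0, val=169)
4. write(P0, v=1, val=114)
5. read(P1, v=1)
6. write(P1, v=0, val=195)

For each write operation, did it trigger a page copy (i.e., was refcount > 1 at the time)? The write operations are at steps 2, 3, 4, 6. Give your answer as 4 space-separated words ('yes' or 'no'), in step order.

Op 1: fork(P0) -> P1. 2 ppages; refcounts: pp0:2 pp1:2
Op 2: write(P1, v0, 104). refcount(pp0)=2>1 -> COPY to pp2. 3 ppages; refcounts: pp0:1 pp1:2 pp2:1
Op 3: write(P0, v0, 169). refcount(pp0)=1 -> write in place. 3 ppages; refcounts: pp0:1 pp1:2 pp2:1
Op 4: write(P0, v1, 114). refcount(pp1)=2>1 -> COPY to pp3. 4 ppages; refcounts: pp0:1 pp1:1 pp2:1 pp3:1
Op 5: read(P1, v1) -> 30. No state change.
Op 6: write(P1, v0, 195). refcount(pp2)=1 -> write in place. 4 ppages; refcounts: pp0:1 pp1:1 pp2:1 pp3:1

yes no yes no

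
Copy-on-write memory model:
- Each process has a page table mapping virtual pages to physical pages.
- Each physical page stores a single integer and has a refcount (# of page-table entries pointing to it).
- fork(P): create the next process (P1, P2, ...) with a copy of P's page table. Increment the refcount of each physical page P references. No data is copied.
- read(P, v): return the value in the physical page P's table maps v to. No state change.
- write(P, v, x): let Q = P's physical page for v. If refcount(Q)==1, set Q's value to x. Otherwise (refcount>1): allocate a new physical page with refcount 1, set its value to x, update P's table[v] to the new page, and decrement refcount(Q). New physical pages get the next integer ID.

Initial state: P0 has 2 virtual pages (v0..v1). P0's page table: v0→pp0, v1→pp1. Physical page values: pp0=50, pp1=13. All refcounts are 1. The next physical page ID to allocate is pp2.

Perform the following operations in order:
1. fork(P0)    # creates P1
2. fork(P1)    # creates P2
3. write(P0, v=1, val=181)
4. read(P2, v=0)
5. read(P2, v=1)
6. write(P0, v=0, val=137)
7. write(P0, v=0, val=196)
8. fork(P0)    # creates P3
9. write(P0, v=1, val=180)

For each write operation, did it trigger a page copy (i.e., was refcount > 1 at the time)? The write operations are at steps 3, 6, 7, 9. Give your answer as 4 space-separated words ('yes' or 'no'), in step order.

Op 1: fork(P0) -> P1. 2 ppages; refcounts: pp0:2 pp1:2
Op 2: fork(P1) -> P2. 2 ppages; refcounts: pp0:3 pp1:3
Op 3: write(P0, v1, 181). refcount(pp1)=3>1 -> COPY to pp2. 3 ppages; refcounts: pp0:3 pp1:2 pp2:1
Op 4: read(P2, v0) -> 50. No state change.
Op 5: read(P2, v1) -> 13. No state change.
Op 6: write(P0, v0, 137). refcount(pp0)=3>1 -> COPY to pp3. 4 ppages; refcounts: pp0:2 pp1:2 pp2:1 pp3:1
Op 7: write(P0, v0, 196). refcount(pp3)=1 -> write in place. 4 ppages; refcounts: pp0:2 pp1:2 pp2:1 pp3:1
Op 8: fork(P0) -> P3. 4 ppages; refcounts: pp0:2 pp1:2 pp2:2 pp3:2
Op 9: write(P0, v1, 180). refcount(pp2)=2>1 -> COPY to pp4. 5 ppages; refcounts: pp0:2 pp1:2 pp2:1 pp3:2 pp4:1

yes yes no yes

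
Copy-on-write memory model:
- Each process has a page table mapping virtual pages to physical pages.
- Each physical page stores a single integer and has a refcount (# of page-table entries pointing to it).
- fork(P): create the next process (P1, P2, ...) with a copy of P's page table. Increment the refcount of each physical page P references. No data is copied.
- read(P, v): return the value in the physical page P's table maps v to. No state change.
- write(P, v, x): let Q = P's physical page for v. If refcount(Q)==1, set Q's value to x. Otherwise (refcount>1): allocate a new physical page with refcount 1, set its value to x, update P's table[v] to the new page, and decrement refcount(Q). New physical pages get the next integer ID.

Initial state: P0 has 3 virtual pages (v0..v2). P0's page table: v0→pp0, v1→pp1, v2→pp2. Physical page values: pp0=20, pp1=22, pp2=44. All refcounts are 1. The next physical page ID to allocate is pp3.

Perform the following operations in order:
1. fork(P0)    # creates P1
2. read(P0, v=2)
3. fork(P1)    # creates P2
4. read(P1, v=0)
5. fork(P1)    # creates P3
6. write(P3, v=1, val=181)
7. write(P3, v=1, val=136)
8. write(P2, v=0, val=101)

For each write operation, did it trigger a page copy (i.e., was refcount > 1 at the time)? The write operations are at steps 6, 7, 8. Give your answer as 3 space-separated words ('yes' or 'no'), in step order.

Op 1: fork(P0) -> P1. 3 ppages; refcounts: pp0:2 pp1:2 pp2:2
Op 2: read(P0, v2) -> 44. No state change.
Op 3: fork(P1) -> P2. 3 ppages; refcounts: pp0:3 pp1:3 pp2:3
Op 4: read(P1, v0) -> 20. No state change.
Op 5: fork(P1) -> P3. 3 ppages; refcounts: pp0:4 pp1:4 pp2:4
Op 6: write(P3, v1, 181). refcount(pp1)=4>1 -> COPY to pp3. 4 ppages; refcounts: pp0:4 pp1:3 pp2:4 pp3:1
Op 7: write(P3, v1, 136). refcount(pp3)=1 -> write in place. 4 ppages; refcounts: pp0:4 pp1:3 pp2:4 pp3:1
Op 8: write(P2, v0, 101). refcount(pp0)=4>1 -> COPY to pp4. 5 ppages; refcounts: pp0:3 pp1:3 pp2:4 pp3:1 pp4:1

yes no yes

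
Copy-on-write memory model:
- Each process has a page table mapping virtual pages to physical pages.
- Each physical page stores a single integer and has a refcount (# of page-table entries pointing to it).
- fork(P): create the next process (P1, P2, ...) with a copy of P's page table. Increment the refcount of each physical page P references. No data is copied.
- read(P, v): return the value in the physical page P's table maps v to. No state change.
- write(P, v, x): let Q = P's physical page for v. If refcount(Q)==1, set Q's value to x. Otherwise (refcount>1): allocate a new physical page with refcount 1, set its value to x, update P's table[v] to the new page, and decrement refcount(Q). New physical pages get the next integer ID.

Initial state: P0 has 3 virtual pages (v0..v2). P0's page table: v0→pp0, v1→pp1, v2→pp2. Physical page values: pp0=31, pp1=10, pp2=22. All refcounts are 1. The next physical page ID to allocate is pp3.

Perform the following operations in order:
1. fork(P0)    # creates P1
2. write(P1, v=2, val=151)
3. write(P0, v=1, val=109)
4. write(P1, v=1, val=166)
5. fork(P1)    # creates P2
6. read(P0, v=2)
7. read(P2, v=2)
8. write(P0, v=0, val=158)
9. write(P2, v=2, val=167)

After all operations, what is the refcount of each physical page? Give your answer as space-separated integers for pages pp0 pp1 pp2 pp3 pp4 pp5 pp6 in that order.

Op 1: fork(P0) -> P1. 3 ppages; refcounts: pp0:2 pp1:2 pp2:2
Op 2: write(P1, v2, 151). refcount(pp2)=2>1 -> COPY to pp3. 4 ppages; refcounts: pp0:2 pp1:2 pp2:1 pp3:1
Op 3: write(P0, v1, 109). refcount(pp1)=2>1 -> COPY to pp4. 5 ppages; refcounts: pp0:2 pp1:1 pp2:1 pp3:1 pp4:1
Op 4: write(P1, v1, 166). refcount(pp1)=1 -> write in place. 5 ppages; refcounts: pp0:2 pp1:1 pp2:1 pp3:1 pp4:1
Op 5: fork(P1) -> P2. 5 ppages; refcounts: pp0:3 pp1:2 pp2:1 pp3:2 pp4:1
Op 6: read(P0, v2) -> 22. No state change.
Op 7: read(P2, v2) -> 151. No state change.
Op 8: write(P0, v0, 158). refcount(pp0)=3>1 -> COPY to pp5. 6 ppages; refcounts: pp0:2 pp1:2 pp2:1 pp3:2 pp4:1 pp5:1
Op 9: write(P2, v2, 167). refcount(pp3)=2>1 -> COPY to pp6. 7 ppages; refcounts: pp0:2 pp1:2 pp2:1 pp3:1 pp4:1 pp5:1 pp6:1

Answer: 2 2 1 1 1 1 1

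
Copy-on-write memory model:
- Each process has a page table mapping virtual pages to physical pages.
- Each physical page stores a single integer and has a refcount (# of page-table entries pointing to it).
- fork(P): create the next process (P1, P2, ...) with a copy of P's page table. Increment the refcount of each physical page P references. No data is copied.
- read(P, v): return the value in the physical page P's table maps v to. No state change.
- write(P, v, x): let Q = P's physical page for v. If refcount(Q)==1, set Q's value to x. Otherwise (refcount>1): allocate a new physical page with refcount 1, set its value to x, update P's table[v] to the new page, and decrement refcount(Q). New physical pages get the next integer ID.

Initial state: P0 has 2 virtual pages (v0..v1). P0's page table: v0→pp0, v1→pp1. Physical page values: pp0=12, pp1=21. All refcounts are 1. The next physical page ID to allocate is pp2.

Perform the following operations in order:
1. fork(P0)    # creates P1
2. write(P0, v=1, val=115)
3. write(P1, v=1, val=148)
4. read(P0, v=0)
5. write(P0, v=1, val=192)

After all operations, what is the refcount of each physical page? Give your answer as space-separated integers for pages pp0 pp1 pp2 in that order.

Op 1: fork(P0) -> P1. 2 ppages; refcounts: pp0:2 pp1:2
Op 2: write(P0, v1, 115). refcount(pp1)=2>1 -> COPY to pp2. 3 ppages; refcounts: pp0:2 pp1:1 pp2:1
Op 3: write(P1, v1, 148). refcount(pp1)=1 -> write in place. 3 ppages; refcounts: pp0:2 pp1:1 pp2:1
Op 4: read(P0, v0) -> 12. No state change.
Op 5: write(P0, v1, 192). refcount(pp2)=1 -> write in place. 3 ppages; refcounts: pp0:2 pp1:1 pp2:1

Answer: 2 1 1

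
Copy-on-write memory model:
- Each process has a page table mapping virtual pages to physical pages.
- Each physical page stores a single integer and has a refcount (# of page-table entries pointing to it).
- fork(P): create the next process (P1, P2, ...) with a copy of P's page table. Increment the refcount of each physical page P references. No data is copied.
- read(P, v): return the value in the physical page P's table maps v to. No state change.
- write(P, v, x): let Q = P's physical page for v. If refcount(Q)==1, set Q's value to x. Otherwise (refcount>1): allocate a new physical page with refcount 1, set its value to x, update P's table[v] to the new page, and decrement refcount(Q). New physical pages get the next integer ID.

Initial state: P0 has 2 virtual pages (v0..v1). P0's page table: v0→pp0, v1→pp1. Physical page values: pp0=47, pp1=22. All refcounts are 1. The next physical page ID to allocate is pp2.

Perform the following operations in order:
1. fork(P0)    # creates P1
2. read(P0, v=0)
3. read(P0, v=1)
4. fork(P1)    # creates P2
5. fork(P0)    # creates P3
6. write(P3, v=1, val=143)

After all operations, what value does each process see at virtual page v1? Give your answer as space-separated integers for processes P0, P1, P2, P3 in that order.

Op 1: fork(P0) -> P1. 2 ppages; refcounts: pp0:2 pp1:2
Op 2: read(P0, v0) -> 47. No state change.
Op 3: read(P0, v1) -> 22. No state change.
Op 4: fork(P1) -> P2. 2 ppages; refcounts: pp0:3 pp1:3
Op 5: fork(P0) -> P3. 2 ppages; refcounts: pp0:4 pp1:4
Op 6: write(P3, v1, 143). refcount(pp1)=4>1 -> COPY to pp2. 3 ppages; refcounts: pp0:4 pp1:3 pp2:1
P0: v1 -> pp1 = 22
P1: v1 -> pp1 = 22
P2: v1 -> pp1 = 22
P3: v1 -> pp2 = 143

Answer: 22 22 22 143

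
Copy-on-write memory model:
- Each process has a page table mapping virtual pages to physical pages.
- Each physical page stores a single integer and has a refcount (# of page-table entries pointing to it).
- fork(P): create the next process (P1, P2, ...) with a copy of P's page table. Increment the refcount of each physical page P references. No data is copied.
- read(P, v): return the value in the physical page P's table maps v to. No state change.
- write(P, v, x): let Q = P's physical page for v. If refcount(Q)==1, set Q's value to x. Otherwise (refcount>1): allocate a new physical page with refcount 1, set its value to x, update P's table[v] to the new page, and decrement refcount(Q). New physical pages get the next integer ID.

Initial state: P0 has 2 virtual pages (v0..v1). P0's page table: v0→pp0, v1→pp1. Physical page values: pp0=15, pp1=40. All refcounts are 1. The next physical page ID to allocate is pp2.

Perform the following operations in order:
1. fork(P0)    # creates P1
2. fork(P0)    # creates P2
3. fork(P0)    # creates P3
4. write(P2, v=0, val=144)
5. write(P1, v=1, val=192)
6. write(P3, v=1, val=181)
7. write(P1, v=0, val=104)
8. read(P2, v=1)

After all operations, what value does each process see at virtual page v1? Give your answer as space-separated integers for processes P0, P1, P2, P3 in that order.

Answer: 40 192 40 181

Derivation:
Op 1: fork(P0) -> P1. 2 ppages; refcounts: pp0:2 pp1:2
Op 2: fork(P0) -> P2. 2 ppages; refcounts: pp0:3 pp1:3
Op 3: fork(P0) -> P3. 2 ppages; refcounts: pp0:4 pp1:4
Op 4: write(P2, v0, 144). refcount(pp0)=4>1 -> COPY to pp2. 3 ppages; refcounts: pp0:3 pp1:4 pp2:1
Op 5: write(P1, v1, 192). refcount(pp1)=4>1 -> COPY to pp3. 4 ppages; refcounts: pp0:3 pp1:3 pp2:1 pp3:1
Op 6: write(P3, v1, 181). refcount(pp1)=3>1 -> COPY to pp4. 5 ppages; refcounts: pp0:3 pp1:2 pp2:1 pp3:1 pp4:1
Op 7: write(P1, v0, 104). refcount(pp0)=3>1 -> COPY to pp5. 6 ppages; refcounts: pp0:2 pp1:2 pp2:1 pp3:1 pp4:1 pp5:1
Op 8: read(P2, v1) -> 40. No state change.
P0: v1 -> pp1 = 40
P1: v1 -> pp3 = 192
P2: v1 -> pp1 = 40
P3: v1 -> pp4 = 181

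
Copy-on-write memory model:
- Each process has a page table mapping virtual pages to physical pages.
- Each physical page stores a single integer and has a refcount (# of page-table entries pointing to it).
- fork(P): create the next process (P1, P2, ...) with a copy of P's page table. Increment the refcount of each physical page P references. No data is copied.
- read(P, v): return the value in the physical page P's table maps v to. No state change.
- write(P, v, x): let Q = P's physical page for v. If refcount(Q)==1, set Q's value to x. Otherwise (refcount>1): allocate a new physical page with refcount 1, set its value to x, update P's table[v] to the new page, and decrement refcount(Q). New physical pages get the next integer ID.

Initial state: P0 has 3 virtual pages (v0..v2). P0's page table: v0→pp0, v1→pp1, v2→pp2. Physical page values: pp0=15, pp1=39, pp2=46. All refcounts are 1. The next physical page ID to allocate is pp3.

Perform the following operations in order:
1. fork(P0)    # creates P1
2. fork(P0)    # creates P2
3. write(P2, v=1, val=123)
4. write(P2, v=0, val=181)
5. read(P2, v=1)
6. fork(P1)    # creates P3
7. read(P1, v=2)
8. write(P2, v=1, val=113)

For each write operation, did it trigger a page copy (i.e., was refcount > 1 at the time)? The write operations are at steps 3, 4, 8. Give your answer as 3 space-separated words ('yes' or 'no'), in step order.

Op 1: fork(P0) -> P1. 3 ppages; refcounts: pp0:2 pp1:2 pp2:2
Op 2: fork(P0) -> P2. 3 ppages; refcounts: pp0:3 pp1:3 pp2:3
Op 3: write(P2, v1, 123). refcount(pp1)=3>1 -> COPY to pp3. 4 ppages; refcounts: pp0:3 pp1:2 pp2:3 pp3:1
Op 4: write(P2, v0, 181). refcount(pp0)=3>1 -> COPY to pp4. 5 ppages; refcounts: pp0:2 pp1:2 pp2:3 pp3:1 pp4:1
Op 5: read(P2, v1) -> 123. No state change.
Op 6: fork(P1) -> P3. 5 ppages; refcounts: pp0:3 pp1:3 pp2:4 pp3:1 pp4:1
Op 7: read(P1, v2) -> 46. No state change.
Op 8: write(P2, v1, 113). refcount(pp3)=1 -> write in place. 5 ppages; refcounts: pp0:3 pp1:3 pp2:4 pp3:1 pp4:1

yes yes no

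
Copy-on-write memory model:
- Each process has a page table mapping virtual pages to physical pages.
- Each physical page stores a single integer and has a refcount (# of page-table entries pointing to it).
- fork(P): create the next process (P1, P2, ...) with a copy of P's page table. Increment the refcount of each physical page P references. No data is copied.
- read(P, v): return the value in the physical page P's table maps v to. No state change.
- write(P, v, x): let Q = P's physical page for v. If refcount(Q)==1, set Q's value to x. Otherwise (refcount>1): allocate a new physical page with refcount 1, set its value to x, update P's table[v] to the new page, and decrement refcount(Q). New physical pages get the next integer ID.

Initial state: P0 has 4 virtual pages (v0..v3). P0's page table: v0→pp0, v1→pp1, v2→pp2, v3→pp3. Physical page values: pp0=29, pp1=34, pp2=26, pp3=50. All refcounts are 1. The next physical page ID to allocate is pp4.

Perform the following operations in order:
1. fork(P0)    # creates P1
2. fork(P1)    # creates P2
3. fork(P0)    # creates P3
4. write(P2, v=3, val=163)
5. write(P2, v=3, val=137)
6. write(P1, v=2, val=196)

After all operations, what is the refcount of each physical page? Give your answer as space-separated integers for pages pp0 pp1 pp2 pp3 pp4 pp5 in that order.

Answer: 4 4 3 3 1 1

Derivation:
Op 1: fork(P0) -> P1. 4 ppages; refcounts: pp0:2 pp1:2 pp2:2 pp3:2
Op 2: fork(P1) -> P2. 4 ppages; refcounts: pp0:3 pp1:3 pp2:3 pp3:3
Op 3: fork(P0) -> P3. 4 ppages; refcounts: pp0:4 pp1:4 pp2:4 pp3:4
Op 4: write(P2, v3, 163). refcount(pp3)=4>1 -> COPY to pp4. 5 ppages; refcounts: pp0:4 pp1:4 pp2:4 pp3:3 pp4:1
Op 5: write(P2, v3, 137). refcount(pp4)=1 -> write in place. 5 ppages; refcounts: pp0:4 pp1:4 pp2:4 pp3:3 pp4:1
Op 6: write(P1, v2, 196). refcount(pp2)=4>1 -> COPY to pp5. 6 ppages; refcounts: pp0:4 pp1:4 pp2:3 pp3:3 pp4:1 pp5:1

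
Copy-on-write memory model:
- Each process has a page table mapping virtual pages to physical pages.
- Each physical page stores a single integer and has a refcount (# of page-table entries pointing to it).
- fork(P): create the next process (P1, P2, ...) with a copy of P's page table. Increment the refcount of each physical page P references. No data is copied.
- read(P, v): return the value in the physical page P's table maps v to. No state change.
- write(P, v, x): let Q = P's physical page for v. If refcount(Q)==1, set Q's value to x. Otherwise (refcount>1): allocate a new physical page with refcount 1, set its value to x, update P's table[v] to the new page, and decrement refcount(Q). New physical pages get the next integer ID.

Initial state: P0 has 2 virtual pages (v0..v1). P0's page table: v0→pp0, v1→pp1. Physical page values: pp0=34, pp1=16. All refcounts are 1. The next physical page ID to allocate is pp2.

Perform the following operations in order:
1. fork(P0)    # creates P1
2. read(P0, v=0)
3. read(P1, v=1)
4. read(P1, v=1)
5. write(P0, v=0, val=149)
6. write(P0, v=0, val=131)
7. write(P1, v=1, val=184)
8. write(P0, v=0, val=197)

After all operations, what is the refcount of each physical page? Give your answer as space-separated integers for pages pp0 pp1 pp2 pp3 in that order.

Op 1: fork(P0) -> P1. 2 ppages; refcounts: pp0:2 pp1:2
Op 2: read(P0, v0) -> 34. No state change.
Op 3: read(P1, v1) -> 16. No state change.
Op 4: read(P1, v1) -> 16. No state change.
Op 5: write(P0, v0, 149). refcount(pp0)=2>1 -> COPY to pp2. 3 ppages; refcounts: pp0:1 pp1:2 pp2:1
Op 6: write(P0, v0, 131). refcount(pp2)=1 -> write in place. 3 ppages; refcounts: pp0:1 pp1:2 pp2:1
Op 7: write(P1, v1, 184). refcount(pp1)=2>1 -> COPY to pp3. 4 ppages; refcounts: pp0:1 pp1:1 pp2:1 pp3:1
Op 8: write(P0, v0, 197). refcount(pp2)=1 -> write in place. 4 ppages; refcounts: pp0:1 pp1:1 pp2:1 pp3:1

Answer: 1 1 1 1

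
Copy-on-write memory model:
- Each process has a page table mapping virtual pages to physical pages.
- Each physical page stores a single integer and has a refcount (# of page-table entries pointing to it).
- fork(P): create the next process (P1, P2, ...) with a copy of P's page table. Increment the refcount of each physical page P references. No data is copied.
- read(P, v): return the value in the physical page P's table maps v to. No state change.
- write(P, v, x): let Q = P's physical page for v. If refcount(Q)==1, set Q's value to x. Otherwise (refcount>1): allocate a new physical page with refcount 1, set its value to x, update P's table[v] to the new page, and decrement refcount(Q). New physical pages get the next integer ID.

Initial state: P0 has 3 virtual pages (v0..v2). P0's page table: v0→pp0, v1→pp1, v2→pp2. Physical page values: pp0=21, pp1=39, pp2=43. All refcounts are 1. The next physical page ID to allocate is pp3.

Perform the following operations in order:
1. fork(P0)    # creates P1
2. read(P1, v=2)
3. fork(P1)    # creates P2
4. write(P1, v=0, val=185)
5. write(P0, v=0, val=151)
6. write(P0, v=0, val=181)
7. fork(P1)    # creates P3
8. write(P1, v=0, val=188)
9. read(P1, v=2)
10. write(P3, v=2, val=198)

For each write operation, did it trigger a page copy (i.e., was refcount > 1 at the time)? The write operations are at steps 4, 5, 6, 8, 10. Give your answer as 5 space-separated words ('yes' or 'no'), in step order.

Op 1: fork(P0) -> P1. 3 ppages; refcounts: pp0:2 pp1:2 pp2:2
Op 2: read(P1, v2) -> 43. No state change.
Op 3: fork(P1) -> P2. 3 ppages; refcounts: pp0:3 pp1:3 pp2:3
Op 4: write(P1, v0, 185). refcount(pp0)=3>1 -> COPY to pp3. 4 ppages; refcounts: pp0:2 pp1:3 pp2:3 pp3:1
Op 5: write(P0, v0, 151). refcount(pp0)=2>1 -> COPY to pp4. 5 ppages; refcounts: pp0:1 pp1:3 pp2:3 pp3:1 pp4:1
Op 6: write(P0, v0, 181). refcount(pp4)=1 -> write in place. 5 ppages; refcounts: pp0:1 pp1:3 pp2:3 pp3:1 pp4:1
Op 7: fork(P1) -> P3. 5 ppages; refcounts: pp0:1 pp1:4 pp2:4 pp3:2 pp4:1
Op 8: write(P1, v0, 188). refcount(pp3)=2>1 -> COPY to pp5. 6 ppages; refcounts: pp0:1 pp1:4 pp2:4 pp3:1 pp4:1 pp5:1
Op 9: read(P1, v2) -> 43. No state change.
Op 10: write(P3, v2, 198). refcount(pp2)=4>1 -> COPY to pp6. 7 ppages; refcounts: pp0:1 pp1:4 pp2:3 pp3:1 pp4:1 pp5:1 pp6:1

yes yes no yes yes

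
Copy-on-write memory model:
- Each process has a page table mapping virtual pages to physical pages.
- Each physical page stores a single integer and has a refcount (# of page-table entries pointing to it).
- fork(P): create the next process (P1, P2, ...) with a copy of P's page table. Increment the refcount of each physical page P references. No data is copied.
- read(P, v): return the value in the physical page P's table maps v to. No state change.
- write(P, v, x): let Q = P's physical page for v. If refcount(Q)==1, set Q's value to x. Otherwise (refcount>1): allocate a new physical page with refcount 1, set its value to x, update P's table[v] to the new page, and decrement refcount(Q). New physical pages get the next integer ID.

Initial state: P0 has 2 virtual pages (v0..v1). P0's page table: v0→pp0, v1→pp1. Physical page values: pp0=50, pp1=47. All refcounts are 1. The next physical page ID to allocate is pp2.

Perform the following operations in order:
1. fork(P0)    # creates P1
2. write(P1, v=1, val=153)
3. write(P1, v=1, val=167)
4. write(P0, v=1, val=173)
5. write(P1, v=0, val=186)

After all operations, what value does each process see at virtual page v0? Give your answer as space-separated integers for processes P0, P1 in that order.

Op 1: fork(P0) -> P1. 2 ppages; refcounts: pp0:2 pp1:2
Op 2: write(P1, v1, 153). refcount(pp1)=2>1 -> COPY to pp2. 3 ppages; refcounts: pp0:2 pp1:1 pp2:1
Op 3: write(P1, v1, 167). refcount(pp2)=1 -> write in place. 3 ppages; refcounts: pp0:2 pp1:1 pp2:1
Op 4: write(P0, v1, 173). refcount(pp1)=1 -> write in place. 3 ppages; refcounts: pp0:2 pp1:1 pp2:1
Op 5: write(P1, v0, 186). refcount(pp0)=2>1 -> COPY to pp3. 4 ppages; refcounts: pp0:1 pp1:1 pp2:1 pp3:1
P0: v0 -> pp0 = 50
P1: v0 -> pp3 = 186

Answer: 50 186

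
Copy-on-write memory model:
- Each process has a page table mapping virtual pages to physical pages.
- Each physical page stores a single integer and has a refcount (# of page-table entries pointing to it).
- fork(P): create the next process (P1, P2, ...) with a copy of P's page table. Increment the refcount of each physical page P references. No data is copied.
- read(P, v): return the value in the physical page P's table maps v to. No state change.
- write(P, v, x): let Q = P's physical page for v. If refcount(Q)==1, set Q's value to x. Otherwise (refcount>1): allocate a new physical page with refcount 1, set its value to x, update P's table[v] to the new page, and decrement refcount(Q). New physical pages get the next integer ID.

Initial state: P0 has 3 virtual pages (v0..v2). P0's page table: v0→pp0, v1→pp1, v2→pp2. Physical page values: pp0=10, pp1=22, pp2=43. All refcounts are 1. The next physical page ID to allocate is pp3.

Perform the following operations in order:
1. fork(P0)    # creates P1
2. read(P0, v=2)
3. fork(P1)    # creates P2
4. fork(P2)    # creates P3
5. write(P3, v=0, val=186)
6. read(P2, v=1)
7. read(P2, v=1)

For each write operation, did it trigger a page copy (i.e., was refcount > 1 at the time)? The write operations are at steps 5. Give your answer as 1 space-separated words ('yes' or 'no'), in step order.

Op 1: fork(P0) -> P1. 3 ppages; refcounts: pp0:2 pp1:2 pp2:2
Op 2: read(P0, v2) -> 43. No state change.
Op 3: fork(P1) -> P2. 3 ppages; refcounts: pp0:3 pp1:3 pp2:3
Op 4: fork(P2) -> P3. 3 ppages; refcounts: pp0:4 pp1:4 pp2:4
Op 5: write(P3, v0, 186). refcount(pp0)=4>1 -> COPY to pp3. 4 ppages; refcounts: pp0:3 pp1:4 pp2:4 pp3:1
Op 6: read(P2, v1) -> 22. No state change.
Op 7: read(P2, v1) -> 22. No state change.

yes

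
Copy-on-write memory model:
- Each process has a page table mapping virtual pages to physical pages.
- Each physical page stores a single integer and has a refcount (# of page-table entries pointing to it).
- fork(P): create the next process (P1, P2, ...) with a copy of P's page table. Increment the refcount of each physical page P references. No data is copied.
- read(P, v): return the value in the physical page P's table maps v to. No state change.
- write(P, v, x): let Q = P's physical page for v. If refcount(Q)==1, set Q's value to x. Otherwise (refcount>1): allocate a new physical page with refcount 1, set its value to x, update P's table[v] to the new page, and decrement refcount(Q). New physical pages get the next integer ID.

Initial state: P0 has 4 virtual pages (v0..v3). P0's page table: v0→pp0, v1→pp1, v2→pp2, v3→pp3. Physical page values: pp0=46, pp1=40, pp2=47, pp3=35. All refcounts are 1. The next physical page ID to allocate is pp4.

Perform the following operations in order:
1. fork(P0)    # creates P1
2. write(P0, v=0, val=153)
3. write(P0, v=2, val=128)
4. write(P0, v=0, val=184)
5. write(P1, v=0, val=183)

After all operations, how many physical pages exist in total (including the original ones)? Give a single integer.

Op 1: fork(P0) -> P1. 4 ppages; refcounts: pp0:2 pp1:2 pp2:2 pp3:2
Op 2: write(P0, v0, 153). refcount(pp0)=2>1 -> COPY to pp4. 5 ppages; refcounts: pp0:1 pp1:2 pp2:2 pp3:2 pp4:1
Op 3: write(P0, v2, 128). refcount(pp2)=2>1 -> COPY to pp5. 6 ppages; refcounts: pp0:1 pp1:2 pp2:1 pp3:2 pp4:1 pp5:1
Op 4: write(P0, v0, 184). refcount(pp4)=1 -> write in place. 6 ppages; refcounts: pp0:1 pp1:2 pp2:1 pp3:2 pp4:1 pp5:1
Op 5: write(P1, v0, 183). refcount(pp0)=1 -> write in place. 6 ppages; refcounts: pp0:1 pp1:2 pp2:1 pp3:2 pp4:1 pp5:1

Answer: 6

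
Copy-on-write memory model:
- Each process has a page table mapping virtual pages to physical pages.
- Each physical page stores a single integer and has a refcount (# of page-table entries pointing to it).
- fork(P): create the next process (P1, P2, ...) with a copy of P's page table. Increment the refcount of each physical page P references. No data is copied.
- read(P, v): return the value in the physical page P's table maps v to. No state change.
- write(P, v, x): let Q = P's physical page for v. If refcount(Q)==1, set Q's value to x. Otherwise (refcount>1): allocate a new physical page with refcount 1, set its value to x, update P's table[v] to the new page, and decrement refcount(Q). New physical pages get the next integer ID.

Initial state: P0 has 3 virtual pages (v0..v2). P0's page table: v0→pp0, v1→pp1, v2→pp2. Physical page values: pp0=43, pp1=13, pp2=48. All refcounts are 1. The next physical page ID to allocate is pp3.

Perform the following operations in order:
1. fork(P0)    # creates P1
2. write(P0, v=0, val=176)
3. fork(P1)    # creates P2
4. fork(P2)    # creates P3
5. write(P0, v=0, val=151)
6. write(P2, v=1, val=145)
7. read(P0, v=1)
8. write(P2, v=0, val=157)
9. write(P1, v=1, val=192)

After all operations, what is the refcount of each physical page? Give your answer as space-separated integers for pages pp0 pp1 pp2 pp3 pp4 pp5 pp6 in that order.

Op 1: fork(P0) -> P1. 3 ppages; refcounts: pp0:2 pp1:2 pp2:2
Op 2: write(P0, v0, 176). refcount(pp0)=2>1 -> COPY to pp3. 4 ppages; refcounts: pp0:1 pp1:2 pp2:2 pp3:1
Op 3: fork(P1) -> P2. 4 ppages; refcounts: pp0:2 pp1:3 pp2:3 pp3:1
Op 4: fork(P2) -> P3. 4 ppages; refcounts: pp0:3 pp1:4 pp2:4 pp3:1
Op 5: write(P0, v0, 151). refcount(pp3)=1 -> write in place. 4 ppages; refcounts: pp0:3 pp1:4 pp2:4 pp3:1
Op 6: write(P2, v1, 145). refcount(pp1)=4>1 -> COPY to pp4. 5 ppages; refcounts: pp0:3 pp1:3 pp2:4 pp3:1 pp4:1
Op 7: read(P0, v1) -> 13. No state change.
Op 8: write(P2, v0, 157). refcount(pp0)=3>1 -> COPY to pp5. 6 ppages; refcounts: pp0:2 pp1:3 pp2:4 pp3:1 pp4:1 pp5:1
Op 9: write(P1, v1, 192). refcount(pp1)=3>1 -> COPY to pp6. 7 ppages; refcounts: pp0:2 pp1:2 pp2:4 pp3:1 pp4:1 pp5:1 pp6:1

Answer: 2 2 4 1 1 1 1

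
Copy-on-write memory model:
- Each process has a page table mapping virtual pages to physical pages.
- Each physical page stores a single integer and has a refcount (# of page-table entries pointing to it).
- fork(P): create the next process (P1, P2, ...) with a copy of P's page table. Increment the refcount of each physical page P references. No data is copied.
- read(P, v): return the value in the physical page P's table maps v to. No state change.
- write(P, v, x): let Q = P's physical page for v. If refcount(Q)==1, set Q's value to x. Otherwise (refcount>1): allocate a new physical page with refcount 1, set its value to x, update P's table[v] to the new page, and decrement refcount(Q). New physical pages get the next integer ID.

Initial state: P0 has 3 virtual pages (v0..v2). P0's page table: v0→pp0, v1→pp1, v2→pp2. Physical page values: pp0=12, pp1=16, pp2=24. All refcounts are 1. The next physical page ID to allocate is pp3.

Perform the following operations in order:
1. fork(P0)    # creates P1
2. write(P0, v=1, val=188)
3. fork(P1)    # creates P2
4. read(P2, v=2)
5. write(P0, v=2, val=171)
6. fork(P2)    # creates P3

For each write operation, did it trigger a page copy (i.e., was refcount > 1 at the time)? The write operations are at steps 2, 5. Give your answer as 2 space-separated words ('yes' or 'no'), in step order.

Op 1: fork(P0) -> P1. 3 ppages; refcounts: pp0:2 pp1:2 pp2:2
Op 2: write(P0, v1, 188). refcount(pp1)=2>1 -> COPY to pp3. 4 ppages; refcounts: pp0:2 pp1:1 pp2:2 pp3:1
Op 3: fork(P1) -> P2. 4 ppages; refcounts: pp0:3 pp1:2 pp2:3 pp3:1
Op 4: read(P2, v2) -> 24. No state change.
Op 5: write(P0, v2, 171). refcount(pp2)=3>1 -> COPY to pp4. 5 ppages; refcounts: pp0:3 pp1:2 pp2:2 pp3:1 pp4:1
Op 6: fork(P2) -> P3. 5 ppages; refcounts: pp0:4 pp1:3 pp2:3 pp3:1 pp4:1

yes yes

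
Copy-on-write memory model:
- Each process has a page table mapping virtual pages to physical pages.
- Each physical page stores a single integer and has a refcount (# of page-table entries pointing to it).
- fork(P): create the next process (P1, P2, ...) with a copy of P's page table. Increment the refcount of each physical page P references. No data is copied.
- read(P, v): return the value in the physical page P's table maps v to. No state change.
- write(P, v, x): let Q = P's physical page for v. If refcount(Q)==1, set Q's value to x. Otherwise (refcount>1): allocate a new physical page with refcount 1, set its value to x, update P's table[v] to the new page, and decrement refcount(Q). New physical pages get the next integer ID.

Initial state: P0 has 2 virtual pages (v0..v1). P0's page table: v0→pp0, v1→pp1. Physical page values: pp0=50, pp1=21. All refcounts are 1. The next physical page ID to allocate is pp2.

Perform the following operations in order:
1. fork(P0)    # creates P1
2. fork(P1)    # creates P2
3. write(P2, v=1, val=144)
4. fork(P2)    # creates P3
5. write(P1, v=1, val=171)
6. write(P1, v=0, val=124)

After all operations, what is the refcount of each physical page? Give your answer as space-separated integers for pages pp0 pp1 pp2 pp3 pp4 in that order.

Answer: 3 1 2 1 1

Derivation:
Op 1: fork(P0) -> P1. 2 ppages; refcounts: pp0:2 pp1:2
Op 2: fork(P1) -> P2. 2 ppages; refcounts: pp0:3 pp1:3
Op 3: write(P2, v1, 144). refcount(pp1)=3>1 -> COPY to pp2. 3 ppages; refcounts: pp0:3 pp1:2 pp2:1
Op 4: fork(P2) -> P3. 3 ppages; refcounts: pp0:4 pp1:2 pp2:2
Op 5: write(P1, v1, 171). refcount(pp1)=2>1 -> COPY to pp3. 4 ppages; refcounts: pp0:4 pp1:1 pp2:2 pp3:1
Op 6: write(P1, v0, 124). refcount(pp0)=4>1 -> COPY to pp4. 5 ppages; refcounts: pp0:3 pp1:1 pp2:2 pp3:1 pp4:1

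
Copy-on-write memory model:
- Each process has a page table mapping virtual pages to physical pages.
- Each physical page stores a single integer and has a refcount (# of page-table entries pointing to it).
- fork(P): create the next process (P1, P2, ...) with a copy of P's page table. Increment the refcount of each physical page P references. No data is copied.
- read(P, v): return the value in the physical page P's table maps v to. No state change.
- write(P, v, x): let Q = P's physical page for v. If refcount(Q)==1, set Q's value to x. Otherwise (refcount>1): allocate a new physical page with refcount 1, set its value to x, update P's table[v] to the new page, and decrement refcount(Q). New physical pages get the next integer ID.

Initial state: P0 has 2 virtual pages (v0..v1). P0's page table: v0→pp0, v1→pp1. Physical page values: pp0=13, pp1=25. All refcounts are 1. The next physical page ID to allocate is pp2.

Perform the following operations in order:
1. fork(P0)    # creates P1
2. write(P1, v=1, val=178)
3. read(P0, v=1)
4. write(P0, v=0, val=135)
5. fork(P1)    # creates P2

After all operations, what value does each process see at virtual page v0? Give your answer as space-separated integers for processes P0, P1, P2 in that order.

Op 1: fork(P0) -> P1. 2 ppages; refcounts: pp0:2 pp1:2
Op 2: write(P1, v1, 178). refcount(pp1)=2>1 -> COPY to pp2. 3 ppages; refcounts: pp0:2 pp1:1 pp2:1
Op 3: read(P0, v1) -> 25. No state change.
Op 4: write(P0, v0, 135). refcount(pp0)=2>1 -> COPY to pp3. 4 ppages; refcounts: pp0:1 pp1:1 pp2:1 pp3:1
Op 5: fork(P1) -> P2. 4 ppages; refcounts: pp0:2 pp1:1 pp2:2 pp3:1
P0: v0 -> pp3 = 135
P1: v0 -> pp0 = 13
P2: v0 -> pp0 = 13

Answer: 135 13 13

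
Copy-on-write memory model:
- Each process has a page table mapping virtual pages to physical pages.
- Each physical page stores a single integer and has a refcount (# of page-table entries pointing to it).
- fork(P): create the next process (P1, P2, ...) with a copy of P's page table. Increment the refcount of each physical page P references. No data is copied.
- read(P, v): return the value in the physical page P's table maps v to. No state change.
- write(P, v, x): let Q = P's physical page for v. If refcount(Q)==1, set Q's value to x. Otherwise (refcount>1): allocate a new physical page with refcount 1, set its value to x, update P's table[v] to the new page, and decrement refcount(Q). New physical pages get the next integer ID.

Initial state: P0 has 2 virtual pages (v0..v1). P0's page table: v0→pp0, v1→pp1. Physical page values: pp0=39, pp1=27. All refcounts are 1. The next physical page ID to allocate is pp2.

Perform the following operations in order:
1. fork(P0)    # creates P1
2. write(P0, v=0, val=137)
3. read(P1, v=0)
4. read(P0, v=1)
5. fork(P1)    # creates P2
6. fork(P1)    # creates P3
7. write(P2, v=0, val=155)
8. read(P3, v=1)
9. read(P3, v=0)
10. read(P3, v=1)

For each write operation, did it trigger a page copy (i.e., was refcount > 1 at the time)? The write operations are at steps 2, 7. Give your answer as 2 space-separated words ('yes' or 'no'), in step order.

Op 1: fork(P0) -> P1. 2 ppages; refcounts: pp0:2 pp1:2
Op 2: write(P0, v0, 137). refcount(pp0)=2>1 -> COPY to pp2. 3 ppages; refcounts: pp0:1 pp1:2 pp2:1
Op 3: read(P1, v0) -> 39. No state change.
Op 4: read(P0, v1) -> 27. No state change.
Op 5: fork(P1) -> P2. 3 ppages; refcounts: pp0:2 pp1:3 pp2:1
Op 6: fork(P1) -> P3. 3 ppages; refcounts: pp0:3 pp1:4 pp2:1
Op 7: write(P2, v0, 155). refcount(pp0)=3>1 -> COPY to pp3. 4 ppages; refcounts: pp0:2 pp1:4 pp2:1 pp3:1
Op 8: read(P3, v1) -> 27. No state change.
Op 9: read(P3, v0) -> 39. No state change.
Op 10: read(P3, v1) -> 27. No state change.

yes yes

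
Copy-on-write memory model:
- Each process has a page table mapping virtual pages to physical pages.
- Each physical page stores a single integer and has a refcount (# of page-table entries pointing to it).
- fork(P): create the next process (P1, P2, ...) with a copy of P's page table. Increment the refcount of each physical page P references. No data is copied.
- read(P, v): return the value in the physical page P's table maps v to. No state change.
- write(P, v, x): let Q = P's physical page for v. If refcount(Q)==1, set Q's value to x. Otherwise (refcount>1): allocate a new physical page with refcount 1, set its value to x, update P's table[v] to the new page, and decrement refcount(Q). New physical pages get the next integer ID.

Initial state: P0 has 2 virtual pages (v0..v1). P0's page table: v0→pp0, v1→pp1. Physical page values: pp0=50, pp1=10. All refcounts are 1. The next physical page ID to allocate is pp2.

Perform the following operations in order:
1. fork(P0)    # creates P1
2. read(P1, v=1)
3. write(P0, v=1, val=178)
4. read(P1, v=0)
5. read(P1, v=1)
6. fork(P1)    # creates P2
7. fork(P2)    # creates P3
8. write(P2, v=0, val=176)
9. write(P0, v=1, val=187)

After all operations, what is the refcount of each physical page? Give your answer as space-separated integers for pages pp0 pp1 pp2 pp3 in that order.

Op 1: fork(P0) -> P1. 2 ppages; refcounts: pp0:2 pp1:2
Op 2: read(P1, v1) -> 10. No state change.
Op 3: write(P0, v1, 178). refcount(pp1)=2>1 -> COPY to pp2. 3 ppages; refcounts: pp0:2 pp1:1 pp2:1
Op 4: read(P1, v0) -> 50. No state change.
Op 5: read(P1, v1) -> 10. No state change.
Op 6: fork(P1) -> P2. 3 ppages; refcounts: pp0:3 pp1:2 pp2:1
Op 7: fork(P2) -> P3. 3 ppages; refcounts: pp0:4 pp1:3 pp2:1
Op 8: write(P2, v0, 176). refcount(pp0)=4>1 -> COPY to pp3. 4 ppages; refcounts: pp0:3 pp1:3 pp2:1 pp3:1
Op 9: write(P0, v1, 187). refcount(pp2)=1 -> write in place. 4 ppages; refcounts: pp0:3 pp1:3 pp2:1 pp3:1

Answer: 3 3 1 1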